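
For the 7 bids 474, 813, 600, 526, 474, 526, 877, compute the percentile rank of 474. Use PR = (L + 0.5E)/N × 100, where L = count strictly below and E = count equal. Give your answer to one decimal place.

N = 7.
Strictly below 474: 0. Equal to 474: 2.
PR = (0 + 0.5·2)/7 × 100 = 14.3

14.3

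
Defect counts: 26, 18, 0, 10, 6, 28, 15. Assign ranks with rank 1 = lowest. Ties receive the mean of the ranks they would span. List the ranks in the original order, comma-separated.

Sorted (ascending): 0, 6, 10, 15, 18, 26, 28
No ties — each value takes its position as its rank.

6, 5, 1, 3, 2, 7, 4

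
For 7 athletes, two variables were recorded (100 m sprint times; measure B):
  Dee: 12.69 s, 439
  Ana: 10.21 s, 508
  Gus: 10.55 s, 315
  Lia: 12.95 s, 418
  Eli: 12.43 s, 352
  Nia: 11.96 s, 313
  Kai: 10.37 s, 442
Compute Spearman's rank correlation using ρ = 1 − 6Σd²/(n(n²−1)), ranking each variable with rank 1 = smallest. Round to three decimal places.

Ranks of variable 1: 6, 1, 3, 7, 5, 4, 2
Ranks of variable 2: 5, 7, 2, 4, 3, 1, 6
d = r₁ − r₂: 1, -6, 1, 3, 2, 3, -4
d²: 1, 36, 1, 9, 4, 9, 16; Σd² = 76
ρ = 1 − 6·76/(7·48) = 1 − 456/336 = -0.357

-0.357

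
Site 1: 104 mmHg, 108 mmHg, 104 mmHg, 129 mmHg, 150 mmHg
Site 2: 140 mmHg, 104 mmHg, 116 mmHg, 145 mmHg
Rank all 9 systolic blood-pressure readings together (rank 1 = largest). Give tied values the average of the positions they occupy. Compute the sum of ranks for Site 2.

18

Sorted (descending): 150, 145, 140, 129, 116, 108, 104, 104, 104
The 3 values of 104 occupy positions 7–9 → average rank 8.
Site 2 values → pooled ranks: 140→3, 104→8, 116→5, 145→2
Rank sum = 3 + 8 + 5 + 2 = 18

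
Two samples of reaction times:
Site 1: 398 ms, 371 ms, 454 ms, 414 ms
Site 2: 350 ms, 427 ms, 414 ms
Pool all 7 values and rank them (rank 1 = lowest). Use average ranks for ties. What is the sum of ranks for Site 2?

Sorted (ascending): 350, 371, 398, 414, 414, 427, 454
The 2 values of 414 occupy positions 4–5 → average rank (4+5)/2 = 4.5.
Site 2 values → pooled ranks: 350→1, 427→6, 414→4.5
Rank sum = 1 + 6 + 4.5 = 11.5

11.5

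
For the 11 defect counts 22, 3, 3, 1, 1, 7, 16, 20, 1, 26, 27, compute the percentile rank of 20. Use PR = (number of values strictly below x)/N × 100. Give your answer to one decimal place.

N = 11.
Strictly below 20: 7. Equal to 20: 1.
PR = 7/11 × 100 = 63.6

63.6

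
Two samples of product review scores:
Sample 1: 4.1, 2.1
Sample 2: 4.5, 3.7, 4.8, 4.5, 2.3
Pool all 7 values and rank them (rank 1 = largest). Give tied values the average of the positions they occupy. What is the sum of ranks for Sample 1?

11

Sorted (descending): 4.8, 4.5, 4.5, 4.1, 3.7, 2.3, 2.1
The 2 values of 4.5 occupy positions 2–3 → average rank (2+3)/2 = 2.5.
Sample 1 values → pooled ranks: 4.1→4, 2.1→7
Rank sum = 4 + 7 = 11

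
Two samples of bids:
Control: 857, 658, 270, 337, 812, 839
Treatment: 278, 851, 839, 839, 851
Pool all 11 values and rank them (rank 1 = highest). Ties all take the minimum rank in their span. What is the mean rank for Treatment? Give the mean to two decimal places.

Sorted (descending): 857, 851, 851, 839, 839, 839, 812, 658, 337, 278, 270
The 2 values of 851 occupy positions 2–3 → each gets rank 2.
The 3 values of 839 occupy positions 4–6 → each gets rank 4.
Treatment values → pooled ranks: 278→10, 851→2, 839→4, 839→4, 851→2
Mean rank = (10 + 2 + 4 + 4 + 2) / 5 = 4.40

4.40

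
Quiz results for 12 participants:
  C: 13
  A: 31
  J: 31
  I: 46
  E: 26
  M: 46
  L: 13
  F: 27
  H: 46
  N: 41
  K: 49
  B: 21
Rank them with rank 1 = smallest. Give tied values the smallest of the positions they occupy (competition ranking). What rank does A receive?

6

Sorted (ascending): 13, 13, 21, 26, 27, 31, 31, 41, 46, 46, 46, 49
The 2 values of 13 occupy positions 1–2 → each gets rank 1.
The 2 values of 31 occupy positions 6–7 → each gets rank 6.
The 3 values of 46 occupy positions 9–11 → each gets rank 9.
A has value 31 → rank 6.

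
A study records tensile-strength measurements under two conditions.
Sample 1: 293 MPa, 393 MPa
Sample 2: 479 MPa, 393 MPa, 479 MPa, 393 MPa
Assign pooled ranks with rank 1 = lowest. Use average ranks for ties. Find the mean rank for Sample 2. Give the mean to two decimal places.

4.25

Sorted (ascending): 293, 393, 393, 393, 479, 479
The 3 values of 393 occupy positions 2–4 → average rank 3.
The 2 values of 479 occupy positions 5–6 → average rank (5+6)/2 = 5.5.
Sample 2 values → pooled ranks: 479→5.5, 393→3, 479→5.5, 393→3
Mean rank = (5.5 + 3 + 5.5 + 3) / 4 = 4.25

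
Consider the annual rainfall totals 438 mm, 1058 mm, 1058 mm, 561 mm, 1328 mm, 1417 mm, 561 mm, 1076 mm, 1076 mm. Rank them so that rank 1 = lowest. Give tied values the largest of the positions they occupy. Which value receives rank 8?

Sorted (ascending): 438, 561, 561, 1058, 1058, 1076, 1076, 1328, 1417
The 2 values of 561 occupy positions 2–3 → each gets rank 3.
The 2 values of 1058 occupy positions 4–5 → each gets rank 5.
The 2 values of 1076 occupy positions 6–7 → each gets rank 7.
Rank 8 → value 1328.

1328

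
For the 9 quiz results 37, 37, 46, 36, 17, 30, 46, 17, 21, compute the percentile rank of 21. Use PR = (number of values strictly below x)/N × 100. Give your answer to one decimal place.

22.2

N = 9.
Strictly below 21: 2. Equal to 21: 1.
PR = 2/9 × 100 = 22.2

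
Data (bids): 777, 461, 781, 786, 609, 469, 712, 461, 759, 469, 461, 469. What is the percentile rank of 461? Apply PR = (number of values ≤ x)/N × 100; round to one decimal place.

N = 12.
Strictly below 461: 0. Equal to 461: 3.
PR = 3/12 × 100 = 25.0

25.0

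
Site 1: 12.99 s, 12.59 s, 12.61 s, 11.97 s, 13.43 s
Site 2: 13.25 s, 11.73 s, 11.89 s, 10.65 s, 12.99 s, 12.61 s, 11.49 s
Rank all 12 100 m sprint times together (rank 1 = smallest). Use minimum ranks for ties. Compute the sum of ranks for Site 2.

37

Sorted (ascending): 10.65, 11.49, 11.73, 11.89, 11.97, 12.59, 12.61, 12.61, 12.99, 12.99, 13.25, 13.43
The 2 values of 12.61 occupy positions 7–8 → each gets rank 7.
The 2 values of 12.99 occupy positions 9–10 → each gets rank 9.
Site 2 values → pooled ranks: 13.25→11, 11.73→3, 11.89→4, 10.65→1, 12.99→9, 12.61→7, 11.49→2
Rank sum = 11 + 3 + 4 + 1 + 9 + 7 + 2 = 37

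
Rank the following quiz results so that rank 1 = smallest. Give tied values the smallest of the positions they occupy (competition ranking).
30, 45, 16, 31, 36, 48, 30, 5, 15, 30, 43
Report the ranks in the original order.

4, 10, 3, 7, 8, 11, 4, 1, 2, 4, 9

Sorted (ascending): 5, 15, 16, 30, 30, 30, 31, 36, 43, 45, 48
The 3 values of 30 occupy positions 4–6 → each gets rank 4.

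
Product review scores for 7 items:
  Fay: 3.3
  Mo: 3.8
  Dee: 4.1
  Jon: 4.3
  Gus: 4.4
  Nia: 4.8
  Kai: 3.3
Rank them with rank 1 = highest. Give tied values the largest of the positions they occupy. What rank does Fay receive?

7

Sorted (descending): 4.8, 4.4, 4.3, 4.1, 3.8, 3.3, 3.3
The 2 values of 3.3 occupy positions 6–7 → each gets rank 7.
Fay has value 3.3 → rank 7.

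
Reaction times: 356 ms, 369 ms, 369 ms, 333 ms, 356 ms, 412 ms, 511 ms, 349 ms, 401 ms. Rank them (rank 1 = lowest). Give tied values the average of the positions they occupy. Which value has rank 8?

412

Sorted (ascending): 333, 349, 356, 356, 369, 369, 401, 412, 511
The 2 values of 356 occupy positions 3–4 → average rank (3+4)/2 = 3.5.
The 2 values of 369 occupy positions 5–6 → average rank (5+6)/2 = 5.5.
Rank 8 → value 412.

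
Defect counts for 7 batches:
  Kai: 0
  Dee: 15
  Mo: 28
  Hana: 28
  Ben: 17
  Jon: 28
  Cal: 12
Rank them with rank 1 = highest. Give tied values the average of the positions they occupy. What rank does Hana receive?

2

Sorted (descending): 28, 28, 28, 17, 15, 12, 0
The 3 values of 28 occupy positions 1–3 → average rank 2.
Hana has value 28 → rank 2.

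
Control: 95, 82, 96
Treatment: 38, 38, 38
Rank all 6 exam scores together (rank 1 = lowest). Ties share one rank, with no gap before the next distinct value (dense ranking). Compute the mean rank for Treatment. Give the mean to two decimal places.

1.00

Sorted (ascending): 38, 38, 38, 82, 95, 96
The 3 values of 38 share dense rank 1.
Remaining distinct values take the next consecutive integers.
Treatment values → pooled ranks: 38→1, 38→1, 38→1
Mean rank = (1 + 1 + 1) / 3 = 1.00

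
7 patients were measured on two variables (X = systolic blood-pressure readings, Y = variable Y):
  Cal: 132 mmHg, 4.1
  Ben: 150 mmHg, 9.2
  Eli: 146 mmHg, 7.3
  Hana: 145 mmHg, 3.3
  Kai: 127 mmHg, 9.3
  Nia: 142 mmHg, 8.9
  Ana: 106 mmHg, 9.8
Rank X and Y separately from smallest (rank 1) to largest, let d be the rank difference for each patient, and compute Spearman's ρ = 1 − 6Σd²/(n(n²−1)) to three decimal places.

Ranks of variable 1: 3, 7, 6, 5, 2, 4, 1
Ranks of variable 2: 2, 5, 3, 1, 6, 4, 7
d = r₁ − r₂: 1, 2, 3, 4, -4, 0, -6
d²: 1, 4, 9, 16, 16, 0, 36; Σd² = 82
ρ = 1 − 6·82/(7·48) = 1 − 492/336 = -0.464

-0.464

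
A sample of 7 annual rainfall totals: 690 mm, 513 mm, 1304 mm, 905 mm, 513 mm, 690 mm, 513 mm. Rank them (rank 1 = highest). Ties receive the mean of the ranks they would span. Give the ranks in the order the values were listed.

3.5, 6, 1, 2, 6, 3.5, 6

Sorted (descending): 1304, 905, 690, 690, 513, 513, 513
The 2 values of 690 occupy positions 3–4 → average rank (3+4)/2 = 3.5.
The 3 values of 513 occupy positions 5–7 → average rank 6.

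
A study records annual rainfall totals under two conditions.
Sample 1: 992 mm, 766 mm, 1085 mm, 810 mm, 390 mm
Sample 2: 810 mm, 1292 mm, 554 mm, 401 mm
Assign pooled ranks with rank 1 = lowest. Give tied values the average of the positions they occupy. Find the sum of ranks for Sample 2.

Sorted (ascending): 390, 401, 554, 766, 810, 810, 992, 1085, 1292
The 2 values of 810 occupy positions 5–6 → average rank (5+6)/2 = 5.5.
Sample 2 values → pooled ranks: 810→5.5, 1292→9, 554→3, 401→2
Rank sum = 5.5 + 9 + 3 + 2 = 19.5

19.5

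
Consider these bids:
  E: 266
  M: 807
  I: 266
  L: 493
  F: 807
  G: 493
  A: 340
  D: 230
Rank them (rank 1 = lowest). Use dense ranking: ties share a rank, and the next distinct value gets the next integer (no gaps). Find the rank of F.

5

Sorted (ascending): 230, 266, 266, 340, 493, 493, 807, 807
The 2 values of 266 share dense rank 2.
The 2 values of 493 share dense rank 4.
The 2 values of 807 share dense rank 5.
Remaining distinct values take the next consecutive integers.
F has value 807 → rank 5.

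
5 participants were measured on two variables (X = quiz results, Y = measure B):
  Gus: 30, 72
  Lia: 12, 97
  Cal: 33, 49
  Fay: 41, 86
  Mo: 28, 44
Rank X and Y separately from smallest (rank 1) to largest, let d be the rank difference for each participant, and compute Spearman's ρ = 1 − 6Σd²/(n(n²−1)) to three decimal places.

Ranks of variable 1: 3, 1, 4, 5, 2
Ranks of variable 2: 3, 5, 2, 4, 1
d = r₁ − r₂: 0, -4, 2, 1, 1
d²: 0, 16, 4, 1, 1; Σd² = 22
ρ = 1 − 6·22/(5·24) = 1 − 132/120 = -0.100

-0.100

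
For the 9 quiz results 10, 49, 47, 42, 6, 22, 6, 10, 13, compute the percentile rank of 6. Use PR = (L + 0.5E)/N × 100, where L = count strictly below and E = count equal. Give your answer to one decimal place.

N = 9.
Strictly below 6: 0. Equal to 6: 2.
PR = (0 + 0.5·2)/9 × 100 = 11.1

11.1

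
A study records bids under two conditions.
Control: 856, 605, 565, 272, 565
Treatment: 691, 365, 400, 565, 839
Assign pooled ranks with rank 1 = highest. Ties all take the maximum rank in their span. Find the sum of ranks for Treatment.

Sorted (descending): 856, 839, 691, 605, 565, 565, 565, 400, 365, 272
The 3 values of 565 occupy positions 5–7 → each gets rank 7.
Treatment values → pooled ranks: 691→3, 365→9, 400→8, 565→7, 839→2
Rank sum = 3 + 9 + 8 + 7 + 2 = 29

29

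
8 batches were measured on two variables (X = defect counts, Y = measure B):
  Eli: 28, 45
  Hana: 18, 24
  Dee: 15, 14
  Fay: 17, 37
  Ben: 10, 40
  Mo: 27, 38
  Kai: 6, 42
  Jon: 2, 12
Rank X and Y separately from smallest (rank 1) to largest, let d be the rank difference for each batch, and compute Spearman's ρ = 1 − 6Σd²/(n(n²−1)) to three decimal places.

Ranks of variable 1: 8, 6, 4, 5, 3, 7, 2, 1
Ranks of variable 2: 8, 3, 2, 4, 6, 5, 7, 1
d = r₁ − r₂: 0, 3, 2, 1, -3, 2, -5, 0
d²: 0, 9, 4, 1, 9, 4, 25, 0; Σd² = 52
ρ = 1 − 6·52/(8·63) = 1 − 312/504 = 0.381

0.381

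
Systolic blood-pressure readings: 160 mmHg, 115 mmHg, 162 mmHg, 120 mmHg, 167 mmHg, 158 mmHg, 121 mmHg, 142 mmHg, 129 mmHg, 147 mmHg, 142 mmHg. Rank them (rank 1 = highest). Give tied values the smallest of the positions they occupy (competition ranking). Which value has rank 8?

129

Sorted (descending): 167, 162, 160, 158, 147, 142, 142, 129, 121, 120, 115
The 2 values of 142 occupy positions 6–7 → each gets rank 6.
Rank 8 → value 129.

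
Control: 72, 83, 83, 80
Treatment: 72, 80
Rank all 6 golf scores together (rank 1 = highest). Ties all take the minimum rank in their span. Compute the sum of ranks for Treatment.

Sorted (descending): 83, 83, 80, 80, 72, 72
The 2 values of 83 occupy positions 1–2 → each gets rank 1.
The 2 values of 80 occupy positions 3–4 → each gets rank 3.
The 2 values of 72 occupy positions 5–6 → each gets rank 5.
Treatment values → pooled ranks: 72→5, 80→3
Rank sum = 5 + 3 = 8

8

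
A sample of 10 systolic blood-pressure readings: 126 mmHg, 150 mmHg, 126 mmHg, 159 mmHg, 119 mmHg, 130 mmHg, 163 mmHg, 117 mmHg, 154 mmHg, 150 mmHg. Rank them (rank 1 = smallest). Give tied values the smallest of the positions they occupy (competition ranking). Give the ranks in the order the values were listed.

3, 6, 3, 9, 2, 5, 10, 1, 8, 6

Sorted (ascending): 117, 119, 126, 126, 130, 150, 150, 154, 159, 163
The 2 values of 126 occupy positions 3–4 → each gets rank 3.
The 2 values of 150 occupy positions 6–7 → each gets rank 6.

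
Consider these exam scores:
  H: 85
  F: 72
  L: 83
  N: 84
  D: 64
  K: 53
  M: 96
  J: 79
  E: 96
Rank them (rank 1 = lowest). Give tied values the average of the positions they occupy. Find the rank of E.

Sorted (ascending): 53, 64, 72, 79, 83, 84, 85, 96, 96
The 2 values of 96 occupy positions 8–9 → average rank (8+9)/2 = 8.5.
E has value 96 → rank 8.5.

8.5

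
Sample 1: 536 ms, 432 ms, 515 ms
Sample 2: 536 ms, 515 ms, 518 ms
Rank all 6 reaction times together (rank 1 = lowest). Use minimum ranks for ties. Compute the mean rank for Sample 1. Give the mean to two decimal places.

Sorted (ascending): 432, 515, 515, 518, 536, 536
The 2 values of 515 occupy positions 2–3 → each gets rank 2.
The 2 values of 536 occupy positions 5–6 → each gets rank 5.
Sample 1 values → pooled ranks: 536→5, 432→1, 515→2
Mean rank = (5 + 1 + 2) / 3 = 2.67

2.67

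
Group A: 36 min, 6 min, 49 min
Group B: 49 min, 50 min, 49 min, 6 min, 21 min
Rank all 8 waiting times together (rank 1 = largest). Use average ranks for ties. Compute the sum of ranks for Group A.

15.5

Sorted (descending): 50, 49, 49, 49, 36, 21, 6, 6
The 3 values of 49 occupy positions 2–4 → average rank 3.
The 2 values of 6 occupy positions 7–8 → average rank (7+8)/2 = 7.5.
Group A values → pooled ranks: 36→5, 6→7.5, 49→3
Rank sum = 5 + 7.5 + 3 = 15.5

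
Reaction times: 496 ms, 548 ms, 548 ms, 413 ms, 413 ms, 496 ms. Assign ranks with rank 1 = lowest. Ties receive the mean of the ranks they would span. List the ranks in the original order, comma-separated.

Sorted (ascending): 413, 413, 496, 496, 548, 548
The 2 values of 413 occupy positions 1–2 → average rank (1+2)/2 = 1.5.
The 2 values of 496 occupy positions 3–4 → average rank (3+4)/2 = 3.5.
The 2 values of 548 occupy positions 5–6 → average rank (5+6)/2 = 5.5.

3.5, 5.5, 5.5, 1.5, 1.5, 3.5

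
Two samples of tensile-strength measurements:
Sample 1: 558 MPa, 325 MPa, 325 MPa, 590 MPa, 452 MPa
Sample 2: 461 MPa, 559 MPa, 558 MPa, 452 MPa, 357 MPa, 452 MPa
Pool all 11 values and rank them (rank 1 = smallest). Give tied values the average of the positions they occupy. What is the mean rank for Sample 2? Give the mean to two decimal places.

Sorted (ascending): 325, 325, 357, 452, 452, 452, 461, 558, 558, 559, 590
The 2 values of 325 occupy positions 1–2 → average rank (1+2)/2 = 1.5.
The 3 values of 452 occupy positions 4–6 → average rank 5.
The 2 values of 558 occupy positions 8–9 → average rank (8+9)/2 = 8.5.
Sample 2 values → pooled ranks: 461→7, 559→10, 558→8.5, 452→5, 357→3, 452→5
Mean rank = (7 + 10 + 8.5 + 5 + 3 + 5) / 6 = 6.42

6.42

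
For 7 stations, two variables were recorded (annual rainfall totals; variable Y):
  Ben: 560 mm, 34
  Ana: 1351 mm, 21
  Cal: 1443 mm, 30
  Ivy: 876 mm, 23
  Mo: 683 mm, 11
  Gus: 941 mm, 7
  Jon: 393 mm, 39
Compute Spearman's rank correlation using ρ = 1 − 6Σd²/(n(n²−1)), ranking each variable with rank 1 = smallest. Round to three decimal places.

-0.464

Ranks of variable 1: 2, 6, 7, 4, 3, 5, 1
Ranks of variable 2: 6, 3, 5, 4, 2, 1, 7
d = r₁ − r₂: -4, 3, 2, 0, 1, 4, -6
d²: 16, 9, 4, 0, 1, 16, 36; Σd² = 82
ρ = 1 − 6·82/(7·48) = 1 − 492/336 = -0.464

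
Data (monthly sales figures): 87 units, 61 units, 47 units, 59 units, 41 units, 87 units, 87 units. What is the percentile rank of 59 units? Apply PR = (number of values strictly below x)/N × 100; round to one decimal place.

28.6

N = 7.
Strictly below 59: 2. Equal to 59: 1.
PR = 2/7 × 100 = 28.6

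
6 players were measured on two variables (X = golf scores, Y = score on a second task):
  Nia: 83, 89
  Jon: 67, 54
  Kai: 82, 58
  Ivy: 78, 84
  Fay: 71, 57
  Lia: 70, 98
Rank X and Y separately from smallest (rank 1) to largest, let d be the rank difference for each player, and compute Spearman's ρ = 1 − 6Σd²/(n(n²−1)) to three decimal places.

Ranks of variable 1: 6, 1, 5, 4, 3, 2
Ranks of variable 2: 5, 1, 3, 4, 2, 6
d = r₁ − r₂: 1, 0, 2, 0, 1, -4
d²: 1, 0, 4, 0, 1, 16; Σd² = 22
ρ = 1 − 6·22/(6·35) = 1 − 132/210 = 0.371

0.371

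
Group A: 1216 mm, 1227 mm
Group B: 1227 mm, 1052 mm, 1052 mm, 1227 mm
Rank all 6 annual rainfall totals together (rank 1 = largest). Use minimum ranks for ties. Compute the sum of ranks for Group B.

Sorted (descending): 1227, 1227, 1227, 1216, 1052, 1052
The 3 values of 1227 occupy positions 1–3 → each gets rank 1.
The 2 values of 1052 occupy positions 5–6 → each gets rank 5.
Group B values → pooled ranks: 1227→1, 1052→5, 1052→5, 1227→1
Rank sum = 1 + 5 + 5 + 1 = 12

12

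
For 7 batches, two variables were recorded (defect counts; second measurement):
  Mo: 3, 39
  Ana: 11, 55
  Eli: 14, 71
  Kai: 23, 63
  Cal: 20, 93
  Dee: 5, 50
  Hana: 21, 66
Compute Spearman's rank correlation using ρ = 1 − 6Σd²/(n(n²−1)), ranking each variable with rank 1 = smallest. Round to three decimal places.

Ranks of variable 1: 1, 3, 4, 7, 5, 2, 6
Ranks of variable 2: 1, 3, 6, 4, 7, 2, 5
d = r₁ − r₂: 0, 0, -2, 3, -2, 0, 1
d²: 0, 0, 4, 9, 4, 0, 1; Σd² = 18
ρ = 1 − 6·18/(7·48) = 1 − 108/336 = 0.679

0.679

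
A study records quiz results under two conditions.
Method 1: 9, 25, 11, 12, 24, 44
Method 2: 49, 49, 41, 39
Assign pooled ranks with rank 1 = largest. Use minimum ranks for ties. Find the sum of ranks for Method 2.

11

Sorted (descending): 49, 49, 44, 41, 39, 25, 24, 12, 11, 9
The 2 values of 49 occupy positions 1–2 → each gets rank 1.
Method 2 values → pooled ranks: 49→1, 49→1, 41→4, 39→5
Rank sum = 1 + 1 + 4 + 5 = 11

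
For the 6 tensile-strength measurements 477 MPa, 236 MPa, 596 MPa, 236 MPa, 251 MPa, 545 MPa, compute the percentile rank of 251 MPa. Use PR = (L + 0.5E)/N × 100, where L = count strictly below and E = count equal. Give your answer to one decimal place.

N = 6.
Strictly below 251: 2. Equal to 251: 1.
PR = (2 + 0.5·1)/6 × 100 = 41.7

41.7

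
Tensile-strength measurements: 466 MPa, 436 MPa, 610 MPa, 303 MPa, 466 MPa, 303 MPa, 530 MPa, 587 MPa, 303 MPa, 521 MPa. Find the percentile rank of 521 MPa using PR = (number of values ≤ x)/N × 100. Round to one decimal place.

N = 10.
Strictly below 521: 6. Equal to 521: 1.
PR = 7/10 × 100 = 70.0

70.0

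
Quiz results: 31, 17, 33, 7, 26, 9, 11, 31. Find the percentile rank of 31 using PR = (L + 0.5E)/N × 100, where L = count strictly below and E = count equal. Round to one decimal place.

N = 8.
Strictly below 31: 5. Equal to 31: 2.
PR = (5 + 0.5·2)/8 × 100 = 75.0

75.0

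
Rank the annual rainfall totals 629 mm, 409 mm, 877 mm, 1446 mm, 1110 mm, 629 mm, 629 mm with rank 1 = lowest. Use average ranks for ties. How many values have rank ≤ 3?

Sorted (ascending): 409, 629, 629, 629, 877, 1110, 1446
The 3 values of 629 occupy positions 2–4 → average rank 3.
Ranks ≤ 3: {1, 3, 3, 3} → 4 values.

4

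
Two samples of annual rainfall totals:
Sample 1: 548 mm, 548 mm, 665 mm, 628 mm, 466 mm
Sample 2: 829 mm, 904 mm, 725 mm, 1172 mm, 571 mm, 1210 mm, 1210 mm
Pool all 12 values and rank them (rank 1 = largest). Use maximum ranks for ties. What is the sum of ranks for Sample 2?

31

Sorted (descending): 1210, 1210, 1172, 904, 829, 725, 665, 628, 571, 548, 548, 466
The 2 values of 1210 occupy positions 1–2 → each gets rank 2.
The 2 values of 548 occupy positions 10–11 → each gets rank 11.
Sample 2 values → pooled ranks: 829→5, 904→4, 725→6, 1172→3, 571→9, 1210→2, 1210→2
Rank sum = 5 + 4 + 6 + 3 + 9 + 2 + 2 = 31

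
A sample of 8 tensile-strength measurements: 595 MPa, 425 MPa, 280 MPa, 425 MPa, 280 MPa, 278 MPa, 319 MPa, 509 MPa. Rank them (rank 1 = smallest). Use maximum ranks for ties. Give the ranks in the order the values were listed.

8, 6, 3, 6, 3, 1, 4, 7

Sorted (ascending): 278, 280, 280, 319, 425, 425, 509, 595
The 2 values of 280 occupy positions 2–3 → each gets rank 3.
The 2 values of 425 occupy positions 5–6 → each gets rank 6.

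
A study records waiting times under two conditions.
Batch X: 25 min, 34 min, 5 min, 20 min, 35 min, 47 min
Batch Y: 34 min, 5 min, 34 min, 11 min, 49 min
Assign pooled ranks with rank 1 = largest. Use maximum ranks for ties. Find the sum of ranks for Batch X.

37

Sorted (descending): 49, 47, 35, 34, 34, 34, 25, 20, 11, 5, 5
The 3 values of 34 occupy positions 4–6 → each gets rank 6.
The 2 values of 5 occupy positions 10–11 → each gets rank 11.
Batch X values → pooled ranks: 25→7, 34→6, 5→11, 20→8, 35→3, 47→2
Rank sum = 7 + 6 + 11 + 8 + 3 + 2 = 37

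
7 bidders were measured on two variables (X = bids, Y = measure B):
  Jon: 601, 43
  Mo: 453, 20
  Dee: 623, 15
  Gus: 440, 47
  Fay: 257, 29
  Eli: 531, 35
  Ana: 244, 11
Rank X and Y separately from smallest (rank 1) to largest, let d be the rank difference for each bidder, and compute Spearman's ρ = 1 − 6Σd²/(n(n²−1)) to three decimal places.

0.179

Ranks of variable 1: 6, 4, 7, 3, 2, 5, 1
Ranks of variable 2: 6, 3, 2, 7, 4, 5, 1
d = r₁ − r₂: 0, 1, 5, -4, -2, 0, 0
d²: 0, 1, 25, 16, 4, 0, 0; Σd² = 46
ρ = 1 − 6·46/(7·48) = 1 − 276/336 = 0.179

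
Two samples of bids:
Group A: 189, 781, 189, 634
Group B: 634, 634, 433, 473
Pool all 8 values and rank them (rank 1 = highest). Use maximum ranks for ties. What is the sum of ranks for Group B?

Sorted (descending): 781, 634, 634, 634, 473, 433, 189, 189
The 3 values of 634 occupy positions 2–4 → each gets rank 4.
The 2 values of 189 occupy positions 7–8 → each gets rank 8.
Group B values → pooled ranks: 634→4, 634→4, 433→6, 473→5
Rank sum = 4 + 4 + 6 + 5 = 19

19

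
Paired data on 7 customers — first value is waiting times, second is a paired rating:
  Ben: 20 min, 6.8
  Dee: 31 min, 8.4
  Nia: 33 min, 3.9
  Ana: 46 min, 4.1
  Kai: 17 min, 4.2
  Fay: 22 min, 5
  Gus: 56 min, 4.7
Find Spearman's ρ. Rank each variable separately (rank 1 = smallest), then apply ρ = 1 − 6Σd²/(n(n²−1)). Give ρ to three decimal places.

-0.321

Ranks of variable 1: 2, 4, 5, 6, 1, 3, 7
Ranks of variable 2: 6, 7, 1, 2, 3, 5, 4
d = r₁ − r₂: -4, -3, 4, 4, -2, -2, 3
d²: 16, 9, 16, 16, 4, 4, 9; Σd² = 74
ρ = 1 − 6·74/(7·48) = 1 − 444/336 = -0.321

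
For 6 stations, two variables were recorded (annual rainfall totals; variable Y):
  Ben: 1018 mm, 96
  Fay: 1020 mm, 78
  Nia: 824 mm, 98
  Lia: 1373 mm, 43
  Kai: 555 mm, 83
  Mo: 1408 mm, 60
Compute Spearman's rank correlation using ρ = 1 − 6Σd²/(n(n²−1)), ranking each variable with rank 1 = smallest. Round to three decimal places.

Ranks of variable 1: 3, 4, 2, 5, 1, 6
Ranks of variable 2: 5, 3, 6, 1, 4, 2
d = r₁ − r₂: -2, 1, -4, 4, -3, 4
d²: 4, 1, 16, 16, 9, 16; Σd² = 62
ρ = 1 − 6·62/(6·35) = 1 − 372/210 = -0.771

-0.771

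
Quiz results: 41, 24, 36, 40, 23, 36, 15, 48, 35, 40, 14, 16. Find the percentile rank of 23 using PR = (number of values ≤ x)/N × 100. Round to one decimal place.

N = 12.
Strictly below 23: 3. Equal to 23: 1.
PR = 4/12 × 100 = 33.3

33.3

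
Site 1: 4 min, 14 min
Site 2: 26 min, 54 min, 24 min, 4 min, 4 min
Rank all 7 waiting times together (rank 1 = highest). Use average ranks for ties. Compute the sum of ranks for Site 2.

18

Sorted (descending): 54, 26, 24, 14, 4, 4, 4
The 3 values of 4 occupy positions 5–7 → average rank 6.
Site 2 values → pooled ranks: 26→2, 54→1, 24→3, 4→6, 4→6
Rank sum = 2 + 1 + 3 + 6 + 6 = 18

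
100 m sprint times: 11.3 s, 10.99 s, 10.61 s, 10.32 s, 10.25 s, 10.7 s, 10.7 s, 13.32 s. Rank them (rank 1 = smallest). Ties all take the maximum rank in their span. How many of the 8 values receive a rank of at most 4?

Sorted (ascending): 10.25, 10.32, 10.61, 10.7, 10.7, 10.99, 11.3, 13.32
The 2 values of 10.7 occupy positions 4–5 → each gets rank 5.
Ranks ≤ 4: {1, 2, 3} → 3 values.

3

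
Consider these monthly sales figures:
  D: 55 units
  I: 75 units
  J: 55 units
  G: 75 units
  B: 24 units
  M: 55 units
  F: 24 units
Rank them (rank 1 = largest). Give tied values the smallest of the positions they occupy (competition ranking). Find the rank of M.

3

Sorted (descending): 75, 75, 55, 55, 55, 24, 24
The 2 values of 75 occupy positions 1–2 → each gets rank 1.
The 3 values of 55 occupy positions 3–5 → each gets rank 3.
The 2 values of 24 occupy positions 6–7 → each gets rank 6.
M has value 55 units → rank 3.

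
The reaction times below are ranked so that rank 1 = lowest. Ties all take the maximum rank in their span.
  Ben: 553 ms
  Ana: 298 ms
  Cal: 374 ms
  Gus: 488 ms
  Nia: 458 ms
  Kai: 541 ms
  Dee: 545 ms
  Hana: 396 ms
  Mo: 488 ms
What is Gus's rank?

Sorted (ascending): 298, 374, 396, 458, 488, 488, 541, 545, 553
The 2 values of 488 occupy positions 5–6 → each gets rank 6.
Gus has value 488 ms → rank 6.

6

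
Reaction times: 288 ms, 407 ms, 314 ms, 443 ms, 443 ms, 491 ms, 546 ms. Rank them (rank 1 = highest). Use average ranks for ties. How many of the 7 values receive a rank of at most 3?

2

Sorted (descending): 546, 491, 443, 443, 407, 314, 288
The 2 values of 443 occupy positions 3–4 → average rank (3+4)/2 = 3.5.
Ranks ≤ 3: {1, 2} → 2 values.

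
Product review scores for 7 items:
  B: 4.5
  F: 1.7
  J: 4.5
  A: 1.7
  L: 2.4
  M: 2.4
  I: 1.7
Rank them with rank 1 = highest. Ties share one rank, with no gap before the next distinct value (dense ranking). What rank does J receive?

1

Sorted (descending): 4.5, 4.5, 2.4, 2.4, 1.7, 1.7, 1.7
The 2 values of 4.5 share dense rank 1.
The 2 values of 2.4 share dense rank 2.
The 3 values of 1.7 share dense rank 3.
J has value 4.5 → rank 1.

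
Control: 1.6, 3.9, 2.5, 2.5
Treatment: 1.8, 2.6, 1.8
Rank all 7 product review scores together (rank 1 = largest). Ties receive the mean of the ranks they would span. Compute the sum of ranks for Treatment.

13

Sorted (descending): 3.9, 2.6, 2.5, 2.5, 1.8, 1.8, 1.6
The 2 values of 2.5 occupy positions 3–4 → average rank (3+4)/2 = 3.5.
The 2 values of 1.8 occupy positions 5–6 → average rank (5+6)/2 = 5.5.
Treatment values → pooled ranks: 1.8→5.5, 2.6→2, 1.8→5.5
Rank sum = 5.5 + 2 + 5.5 = 13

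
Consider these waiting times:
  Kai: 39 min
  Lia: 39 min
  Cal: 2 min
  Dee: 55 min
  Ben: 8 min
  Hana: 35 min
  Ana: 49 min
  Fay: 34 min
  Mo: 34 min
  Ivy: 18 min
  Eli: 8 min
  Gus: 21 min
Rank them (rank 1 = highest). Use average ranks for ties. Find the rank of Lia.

Sorted (descending): 55, 49, 39, 39, 35, 34, 34, 21, 18, 8, 8, 2
The 2 values of 39 occupy positions 3–4 → average rank (3+4)/2 = 3.5.
The 2 values of 34 occupy positions 6–7 → average rank (6+7)/2 = 6.5.
The 2 values of 8 occupy positions 10–11 → average rank (10+11)/2 = 10.5.
Lia has value 39 min → rank 3.5.

3.5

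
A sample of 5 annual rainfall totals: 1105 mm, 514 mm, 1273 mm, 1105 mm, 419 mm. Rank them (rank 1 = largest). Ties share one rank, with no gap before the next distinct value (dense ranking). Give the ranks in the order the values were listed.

Sorted (descending): 1273, 1105, 1105, 514, 419
The 2 values of 1105 share dense rank 2.
Remaining distinct values take the next consecutive integers.

2, 3, 1, 2, 4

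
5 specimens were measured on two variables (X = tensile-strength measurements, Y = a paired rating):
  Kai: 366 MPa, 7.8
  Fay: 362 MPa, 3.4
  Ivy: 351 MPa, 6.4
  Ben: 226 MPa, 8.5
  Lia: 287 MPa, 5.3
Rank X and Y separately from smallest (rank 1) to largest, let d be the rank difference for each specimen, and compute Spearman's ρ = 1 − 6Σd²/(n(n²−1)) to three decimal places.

-0.300

Ranks of variable 1: 5, 4, 3, 1, 2
Ranks of variable 2: 4, 1, 3, 5, 2
d = r₁ − r₂: 1, 3, 0, -4, 0
d²: 1, 9, 0, 16, 0; Σd² = 26
ρ = 1 − 6·26/(5·24) = 1 − 156/120 = -0.300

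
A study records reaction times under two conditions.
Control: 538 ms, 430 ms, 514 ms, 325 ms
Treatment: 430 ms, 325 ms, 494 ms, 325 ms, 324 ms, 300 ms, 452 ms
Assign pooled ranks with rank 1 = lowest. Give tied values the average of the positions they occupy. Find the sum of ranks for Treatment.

34.5

Sorted (ascending): 300, 324, 325, 325, 325, 430, 430, 452, 494, 514, 538
The 3 values of 325 occupy positions 3–5 → average rank 4.
The 2 values of 430 occupy positions 6–7 → average rank (6+7)/2 = 6.5.
Treatment values → pooled ranks: 430→6.5, 325→4, 494→9, 325→4, 324→2, 300→1, 452→8
Rank sum = 6.5 + 4 + 9 + 4 + 2 + 1 + 8 = 34.5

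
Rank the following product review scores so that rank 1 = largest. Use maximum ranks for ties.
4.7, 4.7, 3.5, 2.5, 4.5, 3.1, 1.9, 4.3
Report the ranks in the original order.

2, 2, 5, 7, 3, 6, 8, 4

Sorted (descending): 4.7, 4.7, 4.5, 4.3, 3.5, 3.1, 2.5, 1.9
The 2 values of 4.7 occupy positions 1–2 → each gets rank 2.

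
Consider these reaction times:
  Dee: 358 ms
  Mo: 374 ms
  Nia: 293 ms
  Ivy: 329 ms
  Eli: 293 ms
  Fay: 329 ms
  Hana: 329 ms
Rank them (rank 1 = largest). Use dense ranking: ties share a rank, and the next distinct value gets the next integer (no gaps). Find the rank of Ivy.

Sorted (descending): 374, 358, 329, 329, 329, 293, 293
The 3 values of 329 share dense rank 3.
The 2 values of 293 share dense rank 4.
Remaining distinct values take the next consecutive integers.
Ivy has value 329 ms → rank 3.

3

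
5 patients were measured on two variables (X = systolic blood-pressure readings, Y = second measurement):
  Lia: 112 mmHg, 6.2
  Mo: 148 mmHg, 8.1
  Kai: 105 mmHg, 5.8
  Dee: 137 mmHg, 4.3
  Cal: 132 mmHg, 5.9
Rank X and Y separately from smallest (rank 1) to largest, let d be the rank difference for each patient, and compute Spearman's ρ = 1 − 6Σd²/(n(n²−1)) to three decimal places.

0.300

Ranks of variable 1: 2, 5, 1, 4, 3
Ranks of variable 2: 4, 5, 2, 1, 3
d = r₁ − r₂: -2, 0, -1, 3, 0
d²: 4, 0, 1, 9, 0; Σd² = 14
ρ = 1 − 6·14/(5·24) = 1 − 84/120 = 0.300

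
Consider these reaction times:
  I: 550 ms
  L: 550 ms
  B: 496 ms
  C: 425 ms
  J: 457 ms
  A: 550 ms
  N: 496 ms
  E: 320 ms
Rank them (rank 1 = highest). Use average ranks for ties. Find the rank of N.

4.5

Sorted (descending): 550, 550, 550, 496, 496, 457, 425, 320
The 3 values of 550 occupy positions 1–3 → average rank 2.
The 2 values of 496 occupy positions 4–5 → average rank (4+5)/2 = 4.5.
N has value 496 ms → rank 4.5.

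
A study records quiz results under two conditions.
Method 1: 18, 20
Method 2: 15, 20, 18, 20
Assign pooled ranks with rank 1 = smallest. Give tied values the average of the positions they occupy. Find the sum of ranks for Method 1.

Sorted (ascending): 15, 18, 18, 20, 20, 20
The 2 values of 18 occupy positions 2–3 → average rank (2+3)/2 = 2.5.
The 3 values of 20 occupy positions 4–6 → average rank 5.
Method 1 values → pooled ranks: 18→2.5, 20→5
Rank sum = 2.5 + 5 = 7.5

7.5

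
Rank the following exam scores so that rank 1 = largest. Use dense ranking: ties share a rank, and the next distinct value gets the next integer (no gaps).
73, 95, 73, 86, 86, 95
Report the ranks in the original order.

3, 1, 3, 2, 2, 1

Sorted (descending): 95, 95, 86, 86, 73, 73
The 2 values of 95 share dense rank 1.
The 2 values of 86 share dense rank 2.
The 2 values of 73 share dense rank 3.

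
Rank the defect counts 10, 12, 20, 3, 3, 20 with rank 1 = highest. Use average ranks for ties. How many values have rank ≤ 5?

Sorted (descending): 20, 20, 12, 10, 3, 3
The 2 values of 20 occupy positions 1–2 → average rank (1+2)/2 = 1.5.
The 2 values of 3 occupy positions 5–6 → average rank (5+6)/2 = 5.5.
Ranks ≤ 5: {1.5, 1.5, 3, 4} → 4 values.

4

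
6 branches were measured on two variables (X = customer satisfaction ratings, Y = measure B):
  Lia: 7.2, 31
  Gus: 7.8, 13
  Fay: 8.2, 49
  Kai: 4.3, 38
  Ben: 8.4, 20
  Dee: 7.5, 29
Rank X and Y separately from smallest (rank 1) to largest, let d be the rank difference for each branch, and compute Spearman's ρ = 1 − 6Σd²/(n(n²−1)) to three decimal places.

Ranks of variable 1: 2, 4, 5, 1, 6, 3
Ranks of variable 2: 4, 1, 6, 5, 2, 3
d = r₁ − r₂: -2, 3, -1, -4, 4, 0
d²: 4, 9, 1, 16, 16, 0; Σd² = 46
ρ = 1 − 6·46/(6·35) = 1 − 276/210 = -0.314

-0.314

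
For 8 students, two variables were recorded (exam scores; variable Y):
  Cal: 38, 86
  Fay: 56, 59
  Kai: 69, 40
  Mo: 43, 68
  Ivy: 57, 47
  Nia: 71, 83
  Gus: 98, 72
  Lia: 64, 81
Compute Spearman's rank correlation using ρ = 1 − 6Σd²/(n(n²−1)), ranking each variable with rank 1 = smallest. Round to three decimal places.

Ranks of variable 1: 1, 3, 6, 2, 4, 7, 8, 5
Ranks of variable 2: 8, 3, 1, 4, 2, 7, 5, 6
d = r₁ − r₂: -7, 0, 5, -2, 2, 0, 3, -1
d²: 49, 0, 25, 4, 4, 0, 9, 1; Σd² = 92
ρ = 1 − 6·92/(8·63) = 1 − 552/504 = -0.095

-0.095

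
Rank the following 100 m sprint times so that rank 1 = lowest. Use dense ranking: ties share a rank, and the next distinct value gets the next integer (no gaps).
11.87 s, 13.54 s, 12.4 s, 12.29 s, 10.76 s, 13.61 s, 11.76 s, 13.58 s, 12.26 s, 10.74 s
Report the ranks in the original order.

4, 8, 7, 6, 2, 10, 3, 9, 5, 1

Sorted (ascending): 10.74, 10.76, 11.76, 11.87, 12.26, 12.29, 12.4, 13.54, 13.58, 13.61
No ties — each value takes its position as its rank.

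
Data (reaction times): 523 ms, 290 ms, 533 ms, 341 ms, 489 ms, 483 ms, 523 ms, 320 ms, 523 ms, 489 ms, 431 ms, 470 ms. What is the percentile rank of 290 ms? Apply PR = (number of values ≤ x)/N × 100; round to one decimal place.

N = 12.
Strictly below 290: 0. Equal to 290: 1.
PR = 1/12 × 100 = 8.3

8.3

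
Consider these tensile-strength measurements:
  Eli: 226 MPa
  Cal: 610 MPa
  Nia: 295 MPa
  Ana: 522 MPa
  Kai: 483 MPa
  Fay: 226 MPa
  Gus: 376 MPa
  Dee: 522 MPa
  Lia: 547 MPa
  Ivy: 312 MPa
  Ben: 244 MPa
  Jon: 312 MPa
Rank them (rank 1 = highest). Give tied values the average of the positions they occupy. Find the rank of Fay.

11.5

Sorted (descending): 610, 547, 522, 522, 483, 376, 312, 312, 295, 244, 226, 226
The 2 values of 522 occupy positions 3–4 → average rank (3+4)/2 = 3.5.
The 2 values of 312 occupy positions 7–8 → average rank (7+8)/2 = 7.5.
The 2 values of 226 occupy positions 11–12 → average rank (11+12)/2 = 11.5.
Fay has value 226 MPa → rank 11.5.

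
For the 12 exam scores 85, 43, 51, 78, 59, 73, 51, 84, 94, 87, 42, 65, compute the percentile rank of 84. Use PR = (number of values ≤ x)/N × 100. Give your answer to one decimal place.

N = 12.
Strictly below 84: 8. Equal to 84: 1.
PR = 9/12 × 100 = 75.0

75.0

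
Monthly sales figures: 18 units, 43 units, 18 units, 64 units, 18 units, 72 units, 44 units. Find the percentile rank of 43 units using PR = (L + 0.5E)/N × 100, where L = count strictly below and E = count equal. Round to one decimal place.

50.0

N = 7.
Strictly below 43: 3. Equal to 43: 1.
PR = (3 + 0.5·1)/7 × 100 = 50.0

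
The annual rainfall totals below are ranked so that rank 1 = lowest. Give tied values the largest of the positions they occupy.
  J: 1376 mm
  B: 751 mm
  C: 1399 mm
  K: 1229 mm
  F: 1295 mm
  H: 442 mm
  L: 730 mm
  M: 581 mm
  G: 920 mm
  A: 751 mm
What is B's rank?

Sorted (ascending): 442, 581, 730, 751, 751, 920, 1229, 1295, 1376, 1399
The 2 values of 751 occupy positions 4–5 → each gets rank 5.
B has value 751 mm → rank 5.

5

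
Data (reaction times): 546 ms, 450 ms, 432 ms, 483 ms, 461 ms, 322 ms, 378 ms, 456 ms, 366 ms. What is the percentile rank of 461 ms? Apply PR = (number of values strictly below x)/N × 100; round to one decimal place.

N = 9.
Strictly below 461: 6. Equal to 461: 1.
PR = 6/9 × 100 = 66.7

66.7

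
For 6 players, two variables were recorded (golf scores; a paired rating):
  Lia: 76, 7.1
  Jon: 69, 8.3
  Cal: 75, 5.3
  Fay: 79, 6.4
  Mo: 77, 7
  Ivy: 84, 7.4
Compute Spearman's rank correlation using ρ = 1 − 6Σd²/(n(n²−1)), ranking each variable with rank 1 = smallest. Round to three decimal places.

Ranks of variable 1: 3, 1, 2, 5, 4, 6
Ranks of variable 2: 4, 6, 1, 2, 3, 5
d = r₁ − r₂: -1, -5, 1, 3, 1, 1
d²: 1, 25, 1, 9, 1, 1; Σd² = 38
ρ = 1 − 6·38/(6·35) = 1 − 228/210 = -0.086

-0.086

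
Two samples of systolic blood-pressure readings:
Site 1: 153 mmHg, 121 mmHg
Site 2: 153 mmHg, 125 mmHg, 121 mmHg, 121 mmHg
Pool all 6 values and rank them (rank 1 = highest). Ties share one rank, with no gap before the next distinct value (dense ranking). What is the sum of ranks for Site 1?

4

Sorted (descending): 153, 153, 125, 121, 121, 121
The 2 values of 153 share dense rank 1.
The 3 values of 121 share dense rank 3.
Remaining distinct values take the next consecutive integers.
Site 1 values → pooled ranks: 153→1, 121→3
Rank sum = 1 + 3 = 4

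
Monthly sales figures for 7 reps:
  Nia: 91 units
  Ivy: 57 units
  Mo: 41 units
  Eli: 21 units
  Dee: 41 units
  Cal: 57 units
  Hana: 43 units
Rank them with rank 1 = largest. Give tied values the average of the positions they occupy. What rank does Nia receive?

1

Sorted (descending): 91, 57, 57, 43, 41, 41, 21
The 2 values of 57 occupy positions 2–3 → average rank (2+3)/2 = 2.5.
The 2 values of 41 occupy positions 5–6 → average rank (5+6)/2 = 5.5.
Nia has value 91 units → rank 1.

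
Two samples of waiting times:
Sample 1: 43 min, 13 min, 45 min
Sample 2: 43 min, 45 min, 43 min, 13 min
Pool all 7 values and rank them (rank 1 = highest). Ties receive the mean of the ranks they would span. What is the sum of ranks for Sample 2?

Sorted (descending): 45, 45, 43, 43, 43, 13, 13
The 2 values of 45 occupy positions 1–2 → average rank (1+2)/2 = 1.5.
The 3 values of 43 occupy positions 3–5 → average rank 4.
The 2 values of 13 occupy positions 6–7 → average rank (6+7)/2 = 6.5.
Sample 2 values → pooled ranks: 43→4, 45→1.5, 43→4, 13→6.5
Rank sum = 4 + 1.5 + 4 + 6.5 = 16

16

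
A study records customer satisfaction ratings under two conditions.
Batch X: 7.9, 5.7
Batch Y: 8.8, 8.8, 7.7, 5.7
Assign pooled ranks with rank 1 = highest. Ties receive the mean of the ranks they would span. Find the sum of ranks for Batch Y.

12.5

Sorted (descending): 8.8, 8.8, 7.9, 7.7, 5.7, 5.7
The 2 values of 8.8 occupy positions 1–2 → average rank (1+2)/2 = 1.5.
The 2 values of 5.7 occupy positions 5–6 → average rank (5+6)/2 = 5.5.
Batch Y values → pooled ranks: 8.8→1.5, 8.8→1.5, 7.7→4, 5.7→5.5
Rank sum = 1.5 + 1.5 + 4 + 5.5 = 12.5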